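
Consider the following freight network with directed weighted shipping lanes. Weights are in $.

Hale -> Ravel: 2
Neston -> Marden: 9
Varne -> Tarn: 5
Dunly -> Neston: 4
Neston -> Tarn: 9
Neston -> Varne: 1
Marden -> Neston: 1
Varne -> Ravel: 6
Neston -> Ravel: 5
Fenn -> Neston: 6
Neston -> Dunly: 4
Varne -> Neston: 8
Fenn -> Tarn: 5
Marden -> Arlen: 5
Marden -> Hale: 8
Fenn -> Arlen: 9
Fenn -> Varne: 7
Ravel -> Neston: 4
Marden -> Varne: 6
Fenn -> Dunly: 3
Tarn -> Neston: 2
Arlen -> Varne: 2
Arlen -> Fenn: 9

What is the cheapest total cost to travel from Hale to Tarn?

$12

Candidate routes:
Hale → Ravel → Neston → Varne → Tarn: 2+4+1+5 = 12
Hale → Ravel → Neston → Tarn: 2+4+9 = 15
The minimum is $12 via Hale → Ravel → Neston → Varne → Tarn.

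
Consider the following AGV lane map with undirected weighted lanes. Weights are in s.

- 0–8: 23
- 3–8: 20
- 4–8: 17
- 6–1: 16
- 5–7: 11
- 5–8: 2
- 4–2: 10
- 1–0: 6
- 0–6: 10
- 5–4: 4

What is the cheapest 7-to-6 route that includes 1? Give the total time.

Best 7 to 1: 7 → 5 → 8 → 0 → 1 costing 42
Best 1 to 6: 1 → 6 costing 16
Total via 1: 42 + 16 = 58 s.

58 s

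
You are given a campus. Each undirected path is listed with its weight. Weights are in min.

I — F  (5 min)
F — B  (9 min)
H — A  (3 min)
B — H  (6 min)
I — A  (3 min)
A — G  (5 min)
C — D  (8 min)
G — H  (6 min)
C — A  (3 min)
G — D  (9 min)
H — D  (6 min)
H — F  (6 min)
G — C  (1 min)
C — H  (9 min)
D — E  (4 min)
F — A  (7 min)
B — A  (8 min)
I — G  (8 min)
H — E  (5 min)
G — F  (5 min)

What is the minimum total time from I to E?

11 min

Compare a few routes:
I - A - H - D - E: 3+3+6+4 = 16
I - A - H - E: 3+3+5 = 11
I - F - H - E: 5+6+5 = 16
The minimum is 11 min via I - A - H - E.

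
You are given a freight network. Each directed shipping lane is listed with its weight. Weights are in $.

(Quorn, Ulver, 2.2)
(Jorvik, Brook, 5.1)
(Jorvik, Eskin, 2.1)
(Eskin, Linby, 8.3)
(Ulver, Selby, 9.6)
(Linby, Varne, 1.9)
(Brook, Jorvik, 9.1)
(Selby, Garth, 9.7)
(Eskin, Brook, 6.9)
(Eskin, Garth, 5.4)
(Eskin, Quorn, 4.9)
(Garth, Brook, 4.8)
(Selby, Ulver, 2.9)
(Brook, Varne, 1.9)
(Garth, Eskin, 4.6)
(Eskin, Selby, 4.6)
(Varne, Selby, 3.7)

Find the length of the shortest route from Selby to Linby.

$22.6

Compare a few routes:
Selby → Garth → Brook → Jorvik → Eskin → Linby: 9.7+4.8+9.1+2.1+8.3 = 34
Selby → Garth → Eskin → Linby: 9.7+4.6+8.3 = 22.6
Cheapest is Selby → Garth → Eskin → Linby at $22.6.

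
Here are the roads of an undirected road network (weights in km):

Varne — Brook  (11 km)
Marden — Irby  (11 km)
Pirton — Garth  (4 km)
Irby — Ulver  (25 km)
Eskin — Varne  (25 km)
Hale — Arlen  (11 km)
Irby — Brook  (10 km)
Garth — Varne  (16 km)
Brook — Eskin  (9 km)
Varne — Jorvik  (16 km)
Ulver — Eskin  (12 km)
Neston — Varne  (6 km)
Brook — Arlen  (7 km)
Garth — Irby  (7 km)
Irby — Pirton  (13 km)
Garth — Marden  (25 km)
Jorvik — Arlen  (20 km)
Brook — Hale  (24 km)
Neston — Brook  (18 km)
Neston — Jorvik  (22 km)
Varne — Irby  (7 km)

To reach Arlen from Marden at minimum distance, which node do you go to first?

Irby

Compare a few routes:
Marden → Irby → Varne → Brook → Arlen: 11+7+11+7 = 36
Marden → Irby → Brook → Arlen: 11+10+7 = 28
The minimum is 28 km via Marden → Irby → Brook → Arlen.
So from Marden the first move is to Irby.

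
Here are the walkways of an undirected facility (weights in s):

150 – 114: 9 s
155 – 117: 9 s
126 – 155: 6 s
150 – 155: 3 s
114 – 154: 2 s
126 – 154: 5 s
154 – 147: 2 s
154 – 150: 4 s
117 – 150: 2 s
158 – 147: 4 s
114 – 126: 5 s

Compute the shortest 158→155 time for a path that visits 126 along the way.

Shortest 158→126: 158–147–154–126 = 11
Best 126 to 155: 126–155 costing 6
Total via 126: 11 + 6 = 17 s.

17 s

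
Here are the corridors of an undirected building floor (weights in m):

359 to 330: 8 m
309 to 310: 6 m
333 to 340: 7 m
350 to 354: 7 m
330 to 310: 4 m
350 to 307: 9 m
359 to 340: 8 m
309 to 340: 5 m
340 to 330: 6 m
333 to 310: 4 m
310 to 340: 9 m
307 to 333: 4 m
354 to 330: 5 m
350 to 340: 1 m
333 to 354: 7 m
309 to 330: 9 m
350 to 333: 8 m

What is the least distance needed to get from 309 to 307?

14 m

Running Dijkstra from 309:
309: 0
340: 5  (via 309)
350: 6  (via 340)
310: 6  (via 309)
330: 9  (via 309)
333: 10  (via 310)
359: 13  (via 340)
354: 13  (via 350)
307: 14  (via 333)
Shortest route: 309–310–333–307 = 14 m.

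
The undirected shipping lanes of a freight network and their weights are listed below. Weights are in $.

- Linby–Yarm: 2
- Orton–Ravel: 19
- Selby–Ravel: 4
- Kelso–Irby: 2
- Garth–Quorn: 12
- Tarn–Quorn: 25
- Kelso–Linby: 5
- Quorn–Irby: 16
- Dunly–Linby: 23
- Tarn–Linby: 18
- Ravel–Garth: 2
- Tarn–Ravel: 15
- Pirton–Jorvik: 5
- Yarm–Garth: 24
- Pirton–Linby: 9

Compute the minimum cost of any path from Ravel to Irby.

$30

Settle nodes by increasing distance from Ravel:
Ravel: 0
Garth: 2  (via Ravel)
Selby: 4  (via Ravel)
Quorn: 14  (via Garth)
Tarn: 15  (via Ravel)
Orton: 19  (via Ravel)
Yarm: 26  (via Garth)
Linby: 28  (via Yarm)
Irby: 30  (via Quorn)
Shortest route: Ravel → Garth → Quorn → Irby = $30.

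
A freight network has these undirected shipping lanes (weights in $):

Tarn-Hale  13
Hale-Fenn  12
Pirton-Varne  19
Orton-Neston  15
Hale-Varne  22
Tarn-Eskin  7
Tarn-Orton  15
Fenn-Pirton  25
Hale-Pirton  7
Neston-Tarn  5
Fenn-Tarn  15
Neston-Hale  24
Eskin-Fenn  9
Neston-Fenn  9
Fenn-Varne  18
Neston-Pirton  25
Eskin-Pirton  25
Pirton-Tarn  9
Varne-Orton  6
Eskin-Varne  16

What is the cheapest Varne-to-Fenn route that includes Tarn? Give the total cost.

Shortest Varne→Tarn: Varne → Orton → Tarn = 21
Shortest Tarn→Fenn: Tarn → Neston → Fenn = 14
Total via Tarn: 21 + 14 = $35.

$35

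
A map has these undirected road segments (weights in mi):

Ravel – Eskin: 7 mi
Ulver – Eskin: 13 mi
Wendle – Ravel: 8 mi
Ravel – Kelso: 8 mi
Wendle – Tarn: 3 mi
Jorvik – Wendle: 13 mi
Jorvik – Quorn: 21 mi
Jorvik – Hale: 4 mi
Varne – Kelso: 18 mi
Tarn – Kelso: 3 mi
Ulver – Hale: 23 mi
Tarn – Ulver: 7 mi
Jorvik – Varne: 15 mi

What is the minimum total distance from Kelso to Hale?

23 mi

Shortest distances from Kelso:
Kelso: 0
Tarn: 3  (via Kelso)
Wendle: 6  (via Tarn)
Ravel: 8  (via Kelso)
Ulver: 10  (via Tarn)
Eskin: 15  (via Ravel)
Varne: 18  (via Kelso)
Jorvik: 19  (via Wendle)
Hale: 23  (via Jorvik)
Shortest route: Kelso → Tarn → Wendle → Jorvik → Hale = 23 mi.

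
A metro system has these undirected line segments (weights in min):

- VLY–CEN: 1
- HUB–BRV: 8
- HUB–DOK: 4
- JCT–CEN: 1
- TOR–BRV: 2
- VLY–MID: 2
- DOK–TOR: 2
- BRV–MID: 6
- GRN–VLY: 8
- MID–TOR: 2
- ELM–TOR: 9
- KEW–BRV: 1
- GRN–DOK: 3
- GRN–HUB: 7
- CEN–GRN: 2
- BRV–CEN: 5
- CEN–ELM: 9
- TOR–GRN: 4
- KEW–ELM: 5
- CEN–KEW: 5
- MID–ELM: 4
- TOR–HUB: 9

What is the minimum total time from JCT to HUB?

10 min

Candidate routes:
JCT - CEN - VLY - MID - TOR - DOK - HUB: 1+1+2+2+2+4 = 12
JCT - CEN - GRN - HUB: 1+2+7 = 10
Cheapest is JCT - CEN - GRN - HUB at 10 min.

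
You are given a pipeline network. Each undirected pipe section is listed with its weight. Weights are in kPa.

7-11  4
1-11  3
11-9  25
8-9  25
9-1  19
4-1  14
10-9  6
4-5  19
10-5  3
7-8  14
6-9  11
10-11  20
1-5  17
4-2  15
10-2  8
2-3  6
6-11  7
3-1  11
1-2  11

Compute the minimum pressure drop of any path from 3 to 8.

Settle nodes by increasing distance from 3:
3: 0
2: 6  (via 3)
1: 11  (via 3)
10: 14  (via 2)
11: 14  (via 1)
5: 17  (via 10)
7: 18  (via 11)
9: 20  (via 10)
4: 21  (via 2)
6: 21  (via 11)
8: 32  (via 7)
Shortest route: 3 → 1 → 11 → 7 → 8 = 32 kPa.

32 kPa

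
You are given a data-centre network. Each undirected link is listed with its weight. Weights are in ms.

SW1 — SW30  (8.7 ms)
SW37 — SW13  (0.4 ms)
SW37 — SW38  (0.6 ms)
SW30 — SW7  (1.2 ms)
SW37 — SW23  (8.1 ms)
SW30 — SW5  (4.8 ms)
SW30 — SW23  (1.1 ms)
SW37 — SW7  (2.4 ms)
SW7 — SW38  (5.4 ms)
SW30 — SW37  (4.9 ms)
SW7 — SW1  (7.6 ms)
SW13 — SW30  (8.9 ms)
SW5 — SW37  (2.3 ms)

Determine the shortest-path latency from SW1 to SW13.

Settle nodes by increasing distance from SW1:
SW1: 0
SW7: 7.6  (via SW1)
SW30: 8.7  (via SW1)
SW23: 9.8  (via SW30)
SW37: 10  (via SW7)
SW13: 10.4  (via SW37)
Shortest route: SW1–SW7–SW37–SW13 = 10.4 ms.

10.4 ms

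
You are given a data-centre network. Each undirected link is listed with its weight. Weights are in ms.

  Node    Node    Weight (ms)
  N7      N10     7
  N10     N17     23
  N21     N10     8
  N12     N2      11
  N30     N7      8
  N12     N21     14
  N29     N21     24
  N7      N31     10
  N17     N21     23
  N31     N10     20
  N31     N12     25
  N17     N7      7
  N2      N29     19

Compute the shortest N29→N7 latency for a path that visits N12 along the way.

Best N29 to N12: N29 → N2 → N12 costing 30
Shortest N12→N7: N12 → N21 → N10 → N7 = 29
Total via N12: 30 + 29 = 59 ms.

59 ms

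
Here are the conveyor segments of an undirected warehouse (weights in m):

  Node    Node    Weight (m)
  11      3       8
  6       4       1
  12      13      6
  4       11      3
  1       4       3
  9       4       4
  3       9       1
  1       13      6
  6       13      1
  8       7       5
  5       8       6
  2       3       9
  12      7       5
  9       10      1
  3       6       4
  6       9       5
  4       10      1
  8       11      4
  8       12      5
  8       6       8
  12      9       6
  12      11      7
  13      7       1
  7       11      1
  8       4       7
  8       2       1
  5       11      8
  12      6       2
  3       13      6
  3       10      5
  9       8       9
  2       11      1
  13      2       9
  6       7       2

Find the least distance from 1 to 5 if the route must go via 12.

Best 1 to 12: 1 → 4 → 6 → 12 costing 6
Shortest 12→5: 12 → 8 → 5 = 11
Total via 12: 6 + 11 = 17 m.

17 m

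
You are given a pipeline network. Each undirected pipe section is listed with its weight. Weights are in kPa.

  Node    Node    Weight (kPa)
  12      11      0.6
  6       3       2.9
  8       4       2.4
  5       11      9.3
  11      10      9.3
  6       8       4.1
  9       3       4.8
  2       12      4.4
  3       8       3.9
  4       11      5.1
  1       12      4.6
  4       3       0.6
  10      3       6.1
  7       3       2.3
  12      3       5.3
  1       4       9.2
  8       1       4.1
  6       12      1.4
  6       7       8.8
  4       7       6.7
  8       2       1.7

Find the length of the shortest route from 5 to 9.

Candidate routes:
5 → 11 → 12 → 3 → 9: 9.3+0.6+5.3+4.8 = 20
5 → 11 → 12 → 6 → 8 → 4 → 3 → 9: 9.3+0.6+1.4+4.1+2.4+0.6+4.8 = 23.2
5 → 11 → 4 → 3 → 9: 9.3+5.1+0.6+4.8 = 19.8
5 → 11 → 12 → 6 → 3 → 9: 9.3+0.6+1.4+2.9+4.8 = 19
The minimum is 19 kPa via 5 → 11 → 12 → 6 → 3 → 9.

19 kPa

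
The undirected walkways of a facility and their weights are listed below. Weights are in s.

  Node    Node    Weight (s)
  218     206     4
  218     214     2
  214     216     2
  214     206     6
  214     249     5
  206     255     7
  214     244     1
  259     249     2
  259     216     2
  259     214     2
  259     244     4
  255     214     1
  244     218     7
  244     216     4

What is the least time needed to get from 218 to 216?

4 s

Settle nodes by increasing distance from 218:
218: 0
214: 2  (via 218)
244: 3  (via 214)
255: 3  (via 214)
216: 4  (via 214)
Shortest route: 218–214–216 = 4 s.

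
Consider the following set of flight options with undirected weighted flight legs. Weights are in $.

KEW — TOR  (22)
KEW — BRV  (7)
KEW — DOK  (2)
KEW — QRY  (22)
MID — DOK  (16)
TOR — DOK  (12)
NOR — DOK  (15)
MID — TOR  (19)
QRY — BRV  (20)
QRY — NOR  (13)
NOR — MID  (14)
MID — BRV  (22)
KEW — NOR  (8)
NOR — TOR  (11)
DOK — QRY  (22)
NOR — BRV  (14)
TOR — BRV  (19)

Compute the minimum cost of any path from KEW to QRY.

$21

Compare a few routes:
KEW–NOR–QRY: 8+13 = 21
KEW–DOK–QRY: 2+22 = 24
KEW–QRY: 22 = 22
The minimum is $21 via KEW–NOR–QRY.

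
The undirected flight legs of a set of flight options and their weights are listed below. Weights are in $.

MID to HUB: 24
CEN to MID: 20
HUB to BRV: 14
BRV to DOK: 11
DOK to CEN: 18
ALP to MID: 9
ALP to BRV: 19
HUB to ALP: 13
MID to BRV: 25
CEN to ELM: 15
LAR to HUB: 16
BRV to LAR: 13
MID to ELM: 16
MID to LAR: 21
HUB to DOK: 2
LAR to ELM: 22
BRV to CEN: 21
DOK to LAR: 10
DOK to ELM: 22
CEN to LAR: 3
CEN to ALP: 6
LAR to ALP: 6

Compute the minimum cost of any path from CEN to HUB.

Running Dijkstra from CEN:
CEN: 0
LAR: 3  (via CEN)
ALP: 6  (via CEN)
DOK: 13  (via LAR)
HUB: 15  (via DOK)
Shortest route: CEN–LAR–DOK–HUB = $15.

$15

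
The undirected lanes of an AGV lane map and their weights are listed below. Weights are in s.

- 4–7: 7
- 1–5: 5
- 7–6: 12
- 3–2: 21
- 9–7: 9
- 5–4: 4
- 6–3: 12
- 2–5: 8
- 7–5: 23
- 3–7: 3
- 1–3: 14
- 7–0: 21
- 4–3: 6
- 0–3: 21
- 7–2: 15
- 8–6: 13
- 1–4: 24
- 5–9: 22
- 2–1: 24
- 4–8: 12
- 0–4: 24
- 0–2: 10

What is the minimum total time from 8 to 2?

24 s

Candidate routes:
8–4–7–2: 12+7+15 = 34
8–4–3–7–2: 12+6+3+15 = 36
8–4–5–2: 12+4+8 = 24
Cheapest is 8–4–5–2 at 24 s.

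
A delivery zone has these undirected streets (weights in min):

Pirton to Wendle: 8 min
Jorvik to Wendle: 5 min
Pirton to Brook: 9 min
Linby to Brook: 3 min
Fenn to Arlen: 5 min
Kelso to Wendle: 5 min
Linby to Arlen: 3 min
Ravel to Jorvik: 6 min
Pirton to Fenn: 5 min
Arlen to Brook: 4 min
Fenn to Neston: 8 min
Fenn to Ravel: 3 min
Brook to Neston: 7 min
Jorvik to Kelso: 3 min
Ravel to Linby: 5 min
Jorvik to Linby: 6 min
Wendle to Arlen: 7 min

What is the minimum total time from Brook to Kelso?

Enumerating some paths:
Brook–Arlen–Wendle–Kelso: 4+7+5 = 16
Brook–Linby–Jorvik–Kelso: 3+6+3 = 12
Brook–Linby–Ravel–Jorvik–Kelso: 3+5+6+3 = 17
Brook–Arlen–Linby–Jorvik–Kelso: 4+3+6+3 = 16
The minimum is 12 min via Brook–Linby–Jorvik–Kelso.

12 min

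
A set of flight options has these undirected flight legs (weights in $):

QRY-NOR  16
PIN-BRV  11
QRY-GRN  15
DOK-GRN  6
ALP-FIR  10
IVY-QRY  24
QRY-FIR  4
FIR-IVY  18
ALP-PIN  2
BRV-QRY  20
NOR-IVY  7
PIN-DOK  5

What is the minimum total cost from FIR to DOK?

Running Dijkstra from FIR:
FIR: 0
QRY: 4  (via FIR)
ALP: 10  (via FIR)
PIN: 12  (via ALP)
DOK: 17  (via PIN)
Shortest route: FIR–ALP–PIN–DOK = $17.

$17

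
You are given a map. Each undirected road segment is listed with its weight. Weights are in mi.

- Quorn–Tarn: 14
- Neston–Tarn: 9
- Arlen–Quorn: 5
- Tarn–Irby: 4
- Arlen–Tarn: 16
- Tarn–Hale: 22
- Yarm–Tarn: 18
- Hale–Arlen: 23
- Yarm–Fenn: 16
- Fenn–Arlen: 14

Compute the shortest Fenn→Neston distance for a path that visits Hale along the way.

68 mi

Best Fenn to Hale: Fenn–Arlen–Hale costing 37
Best Hale to Neston: Hale–Tarn–Neston costing 31
Total via Hale: 37 + 31 = 68 mi.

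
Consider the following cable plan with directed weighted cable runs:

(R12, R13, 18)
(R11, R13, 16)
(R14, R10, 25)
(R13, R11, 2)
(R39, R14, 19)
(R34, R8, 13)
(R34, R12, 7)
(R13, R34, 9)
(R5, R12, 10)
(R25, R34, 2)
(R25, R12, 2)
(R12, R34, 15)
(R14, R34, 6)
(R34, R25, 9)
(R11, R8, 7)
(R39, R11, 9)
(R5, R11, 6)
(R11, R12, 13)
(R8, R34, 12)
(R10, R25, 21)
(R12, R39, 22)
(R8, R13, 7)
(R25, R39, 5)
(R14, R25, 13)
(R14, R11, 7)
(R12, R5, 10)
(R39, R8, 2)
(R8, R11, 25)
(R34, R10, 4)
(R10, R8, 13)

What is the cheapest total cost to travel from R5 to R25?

Candidate routes:
R5 - R12 - R34 - R25: 10+15+9 = 34
R5 - R11 - R8 - R13 - R34 - R25: 6+7+7+9+9 = 38
The minimum is 34 via R5 - R12 - R34 - R25.

34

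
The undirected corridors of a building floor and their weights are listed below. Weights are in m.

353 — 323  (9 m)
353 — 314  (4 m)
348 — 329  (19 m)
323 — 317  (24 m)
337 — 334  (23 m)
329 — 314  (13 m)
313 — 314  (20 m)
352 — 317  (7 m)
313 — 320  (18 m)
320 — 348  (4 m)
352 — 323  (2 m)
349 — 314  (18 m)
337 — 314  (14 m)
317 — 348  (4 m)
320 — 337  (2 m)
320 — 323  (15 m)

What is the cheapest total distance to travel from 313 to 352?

33 m

Enumerating some paths:
313 - 320 - 348 - 317 - 352: 18+4+4+7 = 33
313 - 320 - 337 - 314 - 353 - 323 - 352: 18+2+14+4+9+2 = 49
313 - 320 - 323 - 352: 18+15+2 = 35
313 - 314 - 353 - 323 - 352: 20+4+9+2 = 35
Cheapest is 313 - 320 - 348 - 317 - 352 at 33 m.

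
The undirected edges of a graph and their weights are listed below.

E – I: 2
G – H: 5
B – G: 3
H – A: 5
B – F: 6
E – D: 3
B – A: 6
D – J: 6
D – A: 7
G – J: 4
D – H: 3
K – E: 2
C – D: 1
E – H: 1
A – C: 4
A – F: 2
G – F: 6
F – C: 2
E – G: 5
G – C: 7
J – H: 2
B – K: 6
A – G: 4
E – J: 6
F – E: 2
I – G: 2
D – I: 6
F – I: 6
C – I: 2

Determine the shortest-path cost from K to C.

Settle nodes by increasing distance from K:
K: 0
E: 2  (via K)
H: 3  (via E)
F: 4  (via E)
I: 4  (via E)
D: 5  (via E)
J: 5  (via H)
A: 6  (via F)
B: 6  (via K)
C: 6  (via F)
Shortest route: K–E–F–C = 6.

6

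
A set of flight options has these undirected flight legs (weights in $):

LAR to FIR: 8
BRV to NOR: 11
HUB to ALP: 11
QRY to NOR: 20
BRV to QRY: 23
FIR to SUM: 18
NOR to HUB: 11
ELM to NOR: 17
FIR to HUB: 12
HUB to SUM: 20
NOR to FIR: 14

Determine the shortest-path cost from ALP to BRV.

$33

Enumerating some paths:
ALP - HUB - FIR - NOR - BRV: 11+12+14+11 = 48
ALP - HUB - SUM - FIR - NOR - BRV: 11+20+18+14+11 = 74
ALP - HUB - NOR - QRY - BRV: 11+11+20+23 = 65
ALP - HUB - NOR - BRV: 11+11+11 = 33
The minimum is $33 via ALP - HUB - NOR - BRV.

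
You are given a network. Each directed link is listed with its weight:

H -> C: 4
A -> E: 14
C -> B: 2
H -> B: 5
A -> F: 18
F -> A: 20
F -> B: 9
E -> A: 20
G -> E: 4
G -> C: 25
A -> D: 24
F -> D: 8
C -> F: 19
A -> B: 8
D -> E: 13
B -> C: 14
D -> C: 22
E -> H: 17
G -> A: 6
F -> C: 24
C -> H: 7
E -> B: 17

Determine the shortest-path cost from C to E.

Shortest distances from C:
C: 0
B: 2  (via C)
H: 7  (via C)
F: 19  (via C)
D: 27  (via F)
A: 39  (via F)
E: 40  (via D)
Shortest route: C → F → D → E = 40.

40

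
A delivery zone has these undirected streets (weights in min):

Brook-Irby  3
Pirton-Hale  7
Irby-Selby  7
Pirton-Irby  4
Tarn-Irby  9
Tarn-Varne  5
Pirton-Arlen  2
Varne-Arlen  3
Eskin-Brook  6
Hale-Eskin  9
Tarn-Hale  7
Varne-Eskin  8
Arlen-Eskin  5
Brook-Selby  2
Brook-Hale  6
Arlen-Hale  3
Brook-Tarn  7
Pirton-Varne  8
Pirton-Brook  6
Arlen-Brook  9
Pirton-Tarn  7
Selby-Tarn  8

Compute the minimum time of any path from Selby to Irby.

Shortest distances from Selby:
Selby: 0
Brook: 2  (via Selby)
Irby: 5  (via Brook)
Shortest route: Selby–Brook–Irby = 5 min.

5 min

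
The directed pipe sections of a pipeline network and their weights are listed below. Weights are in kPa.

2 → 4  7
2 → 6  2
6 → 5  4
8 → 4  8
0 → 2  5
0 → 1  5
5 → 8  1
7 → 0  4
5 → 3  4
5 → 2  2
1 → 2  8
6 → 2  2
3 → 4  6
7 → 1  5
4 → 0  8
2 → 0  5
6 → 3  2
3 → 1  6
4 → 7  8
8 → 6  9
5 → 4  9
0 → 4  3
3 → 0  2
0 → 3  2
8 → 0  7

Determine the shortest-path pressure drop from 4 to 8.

Compare a few routes:
4–0–2–6–5–8: 8+5+2+4+1 = 20
4–7–1–2–6–5–8: 8+5+8+2+4+1 = 28
4–7–0–2–6–5–8: 8+4+5+2+4+1 = 24
The minimum is 20 kPa via 4–0–2–6–5–8.

20 kPa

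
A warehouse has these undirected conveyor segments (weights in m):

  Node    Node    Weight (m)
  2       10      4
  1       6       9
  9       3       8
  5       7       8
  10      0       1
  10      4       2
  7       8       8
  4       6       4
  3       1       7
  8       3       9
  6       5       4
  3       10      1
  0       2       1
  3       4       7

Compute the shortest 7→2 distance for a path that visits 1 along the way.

31 m

Best 7 to 1: 7–5–6–1 costing 21
Shortest 1→2: 1–3–10–0–2 = 10
Total via 1: 21 + 10 = 31 m.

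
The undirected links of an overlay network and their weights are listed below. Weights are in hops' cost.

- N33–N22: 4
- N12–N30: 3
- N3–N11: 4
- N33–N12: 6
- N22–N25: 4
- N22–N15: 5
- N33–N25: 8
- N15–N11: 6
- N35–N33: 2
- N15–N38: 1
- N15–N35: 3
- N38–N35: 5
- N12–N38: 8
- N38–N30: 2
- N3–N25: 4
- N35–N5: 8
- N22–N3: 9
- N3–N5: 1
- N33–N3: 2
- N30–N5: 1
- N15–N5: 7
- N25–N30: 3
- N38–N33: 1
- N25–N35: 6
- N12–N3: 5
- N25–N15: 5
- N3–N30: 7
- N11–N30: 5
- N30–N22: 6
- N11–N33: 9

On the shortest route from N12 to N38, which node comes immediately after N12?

Compare a few routes:
N12 → N30 → N38: 3+2 = 5
N12 → N33 → N38: 6+1 = 7
The minimum is 5 hops' cost via N12 → N30 → N38.
So from N12 the first move is to N30.

N30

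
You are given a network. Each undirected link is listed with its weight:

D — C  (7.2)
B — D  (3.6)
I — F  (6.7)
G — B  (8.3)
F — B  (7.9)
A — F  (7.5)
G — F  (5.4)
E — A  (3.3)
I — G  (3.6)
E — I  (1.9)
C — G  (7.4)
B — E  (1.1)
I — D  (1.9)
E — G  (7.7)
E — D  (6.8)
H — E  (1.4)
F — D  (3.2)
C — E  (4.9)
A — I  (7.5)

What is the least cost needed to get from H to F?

Shortest distances from H:
H: 0
E: 1.4  (via H)
B: 2.5  (via E)
I: 3.3  (via E)
A: 4.7  (via E)
D: 5.2  (via I)
C: 6.3  (via E)
G: 6.9  (via I)
F: 8.4  (via D)
Shortest route: H → E → I → D → F = 8.4.

8.4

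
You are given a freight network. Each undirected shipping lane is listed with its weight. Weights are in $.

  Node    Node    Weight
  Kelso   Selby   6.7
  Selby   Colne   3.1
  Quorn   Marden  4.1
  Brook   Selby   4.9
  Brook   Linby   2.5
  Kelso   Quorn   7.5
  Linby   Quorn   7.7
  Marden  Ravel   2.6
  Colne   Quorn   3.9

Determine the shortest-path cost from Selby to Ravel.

Settle nodes by increasing distance from Selby:
Selby: 0
Colne: 3.1  (via Selby)
Brook: 4.9  (via Selby)
Kelso: 6.7  (via Selby)
Quorn: 7  (via Colne)
Linby: 7.4  (via Brook)
Marden: 11.1  (via Quorn)
Ravel: 13.7  (via Marden)
Shortest route: Selby → Colne → Quorn → Marden → Ravel = $13.7.

$13.7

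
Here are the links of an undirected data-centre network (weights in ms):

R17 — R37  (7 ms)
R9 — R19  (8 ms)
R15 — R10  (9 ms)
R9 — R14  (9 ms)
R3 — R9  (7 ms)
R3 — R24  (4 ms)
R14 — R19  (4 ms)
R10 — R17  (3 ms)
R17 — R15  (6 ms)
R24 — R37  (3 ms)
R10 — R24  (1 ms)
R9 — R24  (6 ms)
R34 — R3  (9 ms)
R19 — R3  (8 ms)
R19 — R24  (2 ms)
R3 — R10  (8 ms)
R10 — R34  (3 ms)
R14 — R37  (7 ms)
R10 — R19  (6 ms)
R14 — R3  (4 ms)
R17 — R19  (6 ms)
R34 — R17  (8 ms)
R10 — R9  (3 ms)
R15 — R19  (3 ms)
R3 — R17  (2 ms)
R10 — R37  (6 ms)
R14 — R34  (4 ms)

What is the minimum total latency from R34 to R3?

Enumerating some paths:
R34–R10–R24–R3: 3+1+4 = 8
R34–R17–R3: 8+2 = 10
R34–R3: 9 = 9
The minimum is 8 ms via R34–R10–R24–R3.

8 ms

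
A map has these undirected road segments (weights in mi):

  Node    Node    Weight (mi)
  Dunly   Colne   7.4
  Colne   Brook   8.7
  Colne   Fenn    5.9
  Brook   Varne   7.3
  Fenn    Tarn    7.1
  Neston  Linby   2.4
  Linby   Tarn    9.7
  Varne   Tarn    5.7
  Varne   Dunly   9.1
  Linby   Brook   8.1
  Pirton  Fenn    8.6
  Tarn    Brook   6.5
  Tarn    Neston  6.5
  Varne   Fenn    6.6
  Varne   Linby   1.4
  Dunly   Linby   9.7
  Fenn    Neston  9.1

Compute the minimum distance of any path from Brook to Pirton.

Enumerating some paths:
Brook - Colne - Fenn - Pirton: 8.7+5.9+8.6 = 23.2
Brook - Tarn - Fenn - Pirton: 6.5+7.1+8.6 = 22.2
Brook - Varne - Fenn - Pirton: 7.3+6.6+8.6 = 22.5
Brook - Linby - Varne - Fenn - Pirton: 8.1+1.4+6.6+8.6 = 24.7
Cheapest is Brook - Tarn - Fenn - Pirton at 22.2 mi.

22.2 mi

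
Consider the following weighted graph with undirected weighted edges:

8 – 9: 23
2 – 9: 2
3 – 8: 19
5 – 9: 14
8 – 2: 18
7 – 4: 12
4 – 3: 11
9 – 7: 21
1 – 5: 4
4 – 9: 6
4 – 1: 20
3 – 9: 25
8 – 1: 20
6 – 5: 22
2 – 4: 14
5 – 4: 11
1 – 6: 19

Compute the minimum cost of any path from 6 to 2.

38

Candidate routes:
6 → 5 → 4 → 9 → 2: 22+11+6+2 = 41
6 → 5 → 9 → 2: 22+14+2 = 38
6 → 1 → 5 → 9 → 2: 19+4+14+2 = 39
Cheapest is 6 → 5 → 9 → 2 at 38.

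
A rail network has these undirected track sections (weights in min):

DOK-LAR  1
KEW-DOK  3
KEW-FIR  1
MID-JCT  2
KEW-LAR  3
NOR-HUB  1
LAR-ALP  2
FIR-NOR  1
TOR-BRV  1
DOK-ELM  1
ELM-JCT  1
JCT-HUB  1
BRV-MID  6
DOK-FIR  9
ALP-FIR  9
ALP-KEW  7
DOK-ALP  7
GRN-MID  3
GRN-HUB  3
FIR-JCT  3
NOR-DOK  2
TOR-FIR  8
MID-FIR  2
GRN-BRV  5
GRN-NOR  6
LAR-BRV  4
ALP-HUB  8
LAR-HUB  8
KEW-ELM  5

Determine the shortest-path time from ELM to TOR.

7 min

Settle nodes by increasing distance from ELM:
ELM: 0
JCT: 1  (via ELM)
DOK: 1  (via ELM)
HUB: 2  (via JCT)
LAR: 2  (via DOK)
NOR: 3  (via DOK)
MID: 3  (via JCT)
KEW: 4  (via DOK)
FIR: 4  (via JCT)
ALP: 4  (via LAR)
GRN: 5  (via HUB)
BRV: 6  (via LAR)
TOR: 7  (via BRV)
Shortest route: ELM–DOK–LAR–BRV–TOR = 7 min.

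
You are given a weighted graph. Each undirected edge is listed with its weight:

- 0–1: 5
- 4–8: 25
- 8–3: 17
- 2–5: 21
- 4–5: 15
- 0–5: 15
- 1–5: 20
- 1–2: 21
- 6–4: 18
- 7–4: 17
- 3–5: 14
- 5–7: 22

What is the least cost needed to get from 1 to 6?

53

Running Dijkstra from 1:
1: 0
0: 5  (via 1)
5: 20  (via 1)
2: 21  (via 1)
3: 34  (via 5)
4: 35  (via 5)
7: 42  (via 5)
8: 51  (via 3)
6: 53  (via 4)
Shortest route: 1 → 5 → 4 → 6 = 53.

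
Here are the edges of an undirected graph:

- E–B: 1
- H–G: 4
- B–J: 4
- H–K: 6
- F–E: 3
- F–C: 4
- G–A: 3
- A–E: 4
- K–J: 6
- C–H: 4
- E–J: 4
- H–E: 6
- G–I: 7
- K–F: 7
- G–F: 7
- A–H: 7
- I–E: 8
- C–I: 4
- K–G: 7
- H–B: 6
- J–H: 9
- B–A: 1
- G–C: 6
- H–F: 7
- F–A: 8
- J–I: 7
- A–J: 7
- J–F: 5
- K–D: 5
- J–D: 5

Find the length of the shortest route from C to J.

Enumerating some paths:
C - I - J: 4+7 = 11
C - F - E - B - J: 4+3+1+4 = 12
C - F - J: 4+5 = 9
C - F - E - J: 4+3+4 = 11
Cheapest is C - F - J at 9.

9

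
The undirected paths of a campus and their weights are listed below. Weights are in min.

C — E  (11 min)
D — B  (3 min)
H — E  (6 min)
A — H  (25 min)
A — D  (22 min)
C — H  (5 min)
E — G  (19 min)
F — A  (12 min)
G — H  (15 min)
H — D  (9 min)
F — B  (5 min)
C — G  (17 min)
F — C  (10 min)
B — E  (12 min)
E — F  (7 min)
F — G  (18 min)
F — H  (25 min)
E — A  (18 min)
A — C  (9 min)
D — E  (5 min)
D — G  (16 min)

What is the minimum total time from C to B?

Enumerating some paths:
C–H–D–B: 5+9+3 = 17
C–E–D–B: 11+5+3 = 19
C–F–B: 10+5 = 15
The minimum is 15 min via C–F–B.

15 min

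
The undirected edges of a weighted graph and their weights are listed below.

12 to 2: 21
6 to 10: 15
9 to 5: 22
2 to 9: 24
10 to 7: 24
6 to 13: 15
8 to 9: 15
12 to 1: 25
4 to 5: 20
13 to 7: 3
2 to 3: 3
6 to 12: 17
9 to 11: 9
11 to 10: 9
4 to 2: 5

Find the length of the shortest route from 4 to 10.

Settle nodes by increasing distance from 4:
4: 0
2: 5  (via 4)
3: 8  (via 2)
5: 20  (via 4)
12: 26  (via 2)
9: 29  (via 2)
11: 38  (via 9)
6: 43  (via 12)
8: 44  (via 9)
10: 47  (via 11)
Shortest route: 4–2–9–11–10 = 47.

47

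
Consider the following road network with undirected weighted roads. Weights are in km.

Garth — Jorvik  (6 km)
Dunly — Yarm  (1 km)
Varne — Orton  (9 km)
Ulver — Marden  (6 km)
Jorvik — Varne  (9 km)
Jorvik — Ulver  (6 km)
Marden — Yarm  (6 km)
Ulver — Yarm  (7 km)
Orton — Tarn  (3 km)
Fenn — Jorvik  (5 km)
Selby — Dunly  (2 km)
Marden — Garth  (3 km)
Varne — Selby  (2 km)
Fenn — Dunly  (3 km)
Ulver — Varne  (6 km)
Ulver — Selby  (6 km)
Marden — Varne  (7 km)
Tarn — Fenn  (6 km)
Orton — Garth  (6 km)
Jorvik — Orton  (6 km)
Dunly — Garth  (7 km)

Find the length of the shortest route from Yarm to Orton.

Settle nodes by increasing distance from Yarm:
Yarm: 0
Dunly: 1  (via Yarm)
Selby: 3  (via Dunly)
Fenn: 4  (via Dunly)
Varne: 5  (via Selby)
Marden: 6  (via Yarm)
Ulver: 7  (via Yarm)
Garth: 8  (via Dunly)
Jorvik: 9  (via Fenn)
Tarn: 10  (via Fenn)
Orton: 13  (via Tarn)
Shortest route: Yarm–Dunly–Fenn–Tarn–Orton = 13 km.

13 km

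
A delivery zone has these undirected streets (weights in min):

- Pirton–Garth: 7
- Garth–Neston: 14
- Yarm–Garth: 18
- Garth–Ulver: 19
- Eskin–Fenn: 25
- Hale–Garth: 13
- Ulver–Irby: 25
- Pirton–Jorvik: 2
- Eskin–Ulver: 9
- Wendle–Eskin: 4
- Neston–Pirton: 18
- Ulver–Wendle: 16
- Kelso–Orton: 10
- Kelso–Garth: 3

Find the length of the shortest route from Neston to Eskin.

Enumerating some paths:
Neston → Pirton → Garth → Ulver → Eskin: 18+7+19+9 = 53
Neston → Garth → Ulver → Eskin: 14+19+9 = 42
Cheapest is Neston → Garth → Ulver → Eskin at 42 min.

42 min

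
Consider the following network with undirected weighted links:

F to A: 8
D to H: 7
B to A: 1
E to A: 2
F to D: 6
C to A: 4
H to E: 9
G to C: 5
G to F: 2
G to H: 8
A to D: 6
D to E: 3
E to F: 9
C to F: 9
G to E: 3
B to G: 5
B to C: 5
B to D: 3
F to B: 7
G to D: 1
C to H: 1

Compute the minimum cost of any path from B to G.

Shortest distances from B:
B: 0
A: 1  (via B)
D: 3  (via B)
E: 3  (via A)
G: 4  (via D)
Shortest route: B → D → G = 4.

4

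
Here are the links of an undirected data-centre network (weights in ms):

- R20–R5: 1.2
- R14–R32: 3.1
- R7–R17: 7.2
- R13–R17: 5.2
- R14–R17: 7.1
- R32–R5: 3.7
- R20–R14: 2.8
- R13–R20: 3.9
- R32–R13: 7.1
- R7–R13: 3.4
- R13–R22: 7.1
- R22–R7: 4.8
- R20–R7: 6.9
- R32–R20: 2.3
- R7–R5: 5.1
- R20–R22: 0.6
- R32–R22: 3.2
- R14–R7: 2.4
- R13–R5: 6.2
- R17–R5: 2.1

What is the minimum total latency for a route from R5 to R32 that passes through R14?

Shortest R5→R14: R5–R20–R14 = 4
Shortest R14→R32: R14–R32 = 3.1
Total via R14: 4 + 3.1 = 7.1 ms.

7.1 ms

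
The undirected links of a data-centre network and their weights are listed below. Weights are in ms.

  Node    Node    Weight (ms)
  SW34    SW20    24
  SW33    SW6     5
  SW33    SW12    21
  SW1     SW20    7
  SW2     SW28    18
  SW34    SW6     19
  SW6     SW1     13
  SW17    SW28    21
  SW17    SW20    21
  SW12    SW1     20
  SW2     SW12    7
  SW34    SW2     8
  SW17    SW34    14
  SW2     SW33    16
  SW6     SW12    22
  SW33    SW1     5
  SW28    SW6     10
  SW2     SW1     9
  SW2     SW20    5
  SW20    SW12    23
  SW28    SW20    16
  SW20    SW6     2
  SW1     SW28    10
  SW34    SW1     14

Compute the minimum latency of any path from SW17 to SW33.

Shortest distances from SW17:
SW17: 0
SW34: 14  (via SW17)
SW28: 21  (via SW17)
SW20: 21  (via SW17)
SW2: 22  (via SW34)
SW6: 23  (via SW20)
SW1: 28  (via SW34)
SW33: 28  (via SW6)
Shortest route: SW17 → SW20 → SW6 → SW33 = 28 ms.

28 ms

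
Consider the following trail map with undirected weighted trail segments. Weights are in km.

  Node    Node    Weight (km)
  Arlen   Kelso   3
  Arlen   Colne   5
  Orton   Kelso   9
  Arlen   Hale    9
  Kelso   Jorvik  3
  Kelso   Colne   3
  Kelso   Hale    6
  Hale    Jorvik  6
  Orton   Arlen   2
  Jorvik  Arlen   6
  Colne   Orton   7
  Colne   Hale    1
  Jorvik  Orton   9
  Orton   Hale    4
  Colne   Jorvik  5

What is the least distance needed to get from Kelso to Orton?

5 km

Running Dijkstra from Kelso:
Kelso: 0
Jorvik: 3  (via Kelso)
Colne: 3  (via Kelso)
Arlen: 3  (via Kelso)
Hale: 4  (via Colne)
Orton: 5  (via Arlen)
Shortest route: Kelso → Arlen → Orton = 5 km.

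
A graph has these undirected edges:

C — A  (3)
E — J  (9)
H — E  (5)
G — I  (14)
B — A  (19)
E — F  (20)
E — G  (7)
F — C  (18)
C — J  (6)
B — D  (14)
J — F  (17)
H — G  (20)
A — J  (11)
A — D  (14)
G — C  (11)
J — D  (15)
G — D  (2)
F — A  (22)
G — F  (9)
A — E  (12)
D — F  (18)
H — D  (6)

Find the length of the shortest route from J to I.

30

Shortest distances from J:
J: 0
C: 6  (via J)
A: 9  (via C)
E: 9  (via J)
H: 14  (via E)
D: 15  (via J)
G: 16  (via E)
F: 17  (via J)
B: 28  (via A)
I: 30  (via G)
Shortest route: J–E–G–I = 30.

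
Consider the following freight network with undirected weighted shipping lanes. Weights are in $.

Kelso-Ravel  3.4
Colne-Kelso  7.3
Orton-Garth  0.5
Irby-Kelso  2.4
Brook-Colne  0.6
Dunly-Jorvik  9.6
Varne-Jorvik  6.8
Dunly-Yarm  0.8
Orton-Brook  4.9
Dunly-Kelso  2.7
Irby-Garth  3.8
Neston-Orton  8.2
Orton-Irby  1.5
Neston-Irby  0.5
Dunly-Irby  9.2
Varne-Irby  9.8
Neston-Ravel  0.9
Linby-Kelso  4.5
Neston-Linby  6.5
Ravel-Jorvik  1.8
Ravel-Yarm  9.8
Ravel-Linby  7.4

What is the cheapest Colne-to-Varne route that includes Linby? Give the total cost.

Shortest Colne→Linby: Colne → Kelso → Linby = 11.8
Best Linby to Varne: Linby → Ravel → Jorvik → Varne costing 16
Total via Linby: 11.8 + 16 = $27.8.

$27.8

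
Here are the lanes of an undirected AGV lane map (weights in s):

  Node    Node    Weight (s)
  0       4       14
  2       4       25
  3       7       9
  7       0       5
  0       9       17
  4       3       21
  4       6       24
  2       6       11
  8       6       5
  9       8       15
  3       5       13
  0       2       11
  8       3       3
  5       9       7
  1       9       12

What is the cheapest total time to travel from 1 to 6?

Compare a few routes:
1 → 9 → 0 → 7 → 3 → 8 → 6: 12+17+5+9+3+5 = 51
1 → 9 → 8 → 6: 12+15+5 = 32
1 → 9 → 5 → 3 → 8 → 6: 12+7+13+3+5 = 40
Cheapest is 1 → 9 → 8 → 6 at 32 s.

32 s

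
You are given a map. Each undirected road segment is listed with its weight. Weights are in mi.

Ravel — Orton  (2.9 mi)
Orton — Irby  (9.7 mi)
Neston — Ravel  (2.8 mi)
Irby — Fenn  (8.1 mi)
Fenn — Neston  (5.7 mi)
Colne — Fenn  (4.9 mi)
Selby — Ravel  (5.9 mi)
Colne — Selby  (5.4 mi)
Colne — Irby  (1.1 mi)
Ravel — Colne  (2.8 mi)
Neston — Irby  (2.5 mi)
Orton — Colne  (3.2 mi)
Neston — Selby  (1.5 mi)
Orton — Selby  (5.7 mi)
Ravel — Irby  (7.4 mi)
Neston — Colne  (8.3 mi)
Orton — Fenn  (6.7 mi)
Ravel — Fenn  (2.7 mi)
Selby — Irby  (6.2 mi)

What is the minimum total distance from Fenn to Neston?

Shortest distances from Fenn:
Fenn: 0
Ravel: 2.7  (via Fenn)
Colne: 4.9  (via Fenn)
Neston: 5.5  (via Ravel)
Shortest route: Fenn → Ravel → Neston = 5.5 mi.

5.5 mi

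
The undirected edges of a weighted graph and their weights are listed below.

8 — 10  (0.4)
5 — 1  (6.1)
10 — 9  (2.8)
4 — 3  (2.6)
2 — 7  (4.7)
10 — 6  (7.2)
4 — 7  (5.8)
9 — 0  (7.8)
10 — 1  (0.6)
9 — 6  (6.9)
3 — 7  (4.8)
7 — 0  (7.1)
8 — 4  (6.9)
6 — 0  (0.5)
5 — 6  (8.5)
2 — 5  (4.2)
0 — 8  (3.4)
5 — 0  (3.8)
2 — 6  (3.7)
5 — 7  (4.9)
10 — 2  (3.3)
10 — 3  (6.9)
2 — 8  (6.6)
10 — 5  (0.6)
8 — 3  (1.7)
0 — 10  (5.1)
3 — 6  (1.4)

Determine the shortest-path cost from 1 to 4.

Shortest distances from 1:
1: 0
10: 0.6  (via 1)
8: 1  (via 10)
5: 1.2  (via 10)
3: 2.7  (via 8)
9: 3.4  (via 10)
2: 3.9  (via 10)
6: 4.1  (via 3)
0: 4.4  (via 8)
4: 5.3  (via 3)
Shortest route: 1–10–8–3–4 = 5.3.

5.3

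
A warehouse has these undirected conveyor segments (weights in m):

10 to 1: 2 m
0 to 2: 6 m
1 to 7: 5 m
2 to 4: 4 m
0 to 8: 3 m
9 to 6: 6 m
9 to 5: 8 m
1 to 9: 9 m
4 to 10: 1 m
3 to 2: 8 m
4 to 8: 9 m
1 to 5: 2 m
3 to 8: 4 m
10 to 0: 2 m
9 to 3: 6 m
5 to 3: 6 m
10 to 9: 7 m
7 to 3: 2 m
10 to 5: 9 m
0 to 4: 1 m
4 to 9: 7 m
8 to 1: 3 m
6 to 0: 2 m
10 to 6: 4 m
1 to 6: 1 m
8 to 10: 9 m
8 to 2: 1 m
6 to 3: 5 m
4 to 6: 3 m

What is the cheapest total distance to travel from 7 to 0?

8 m

Compare a few routes:
7 → 3 → 8 → 0: 2+4+3 = 9
7 → 3 → 6 → 0: 2+5+2 = 9
7 → 1 → 6 → 0: 5+1+2 = 8
The minimum is 8 m via 7 → 1 → 6 → 0.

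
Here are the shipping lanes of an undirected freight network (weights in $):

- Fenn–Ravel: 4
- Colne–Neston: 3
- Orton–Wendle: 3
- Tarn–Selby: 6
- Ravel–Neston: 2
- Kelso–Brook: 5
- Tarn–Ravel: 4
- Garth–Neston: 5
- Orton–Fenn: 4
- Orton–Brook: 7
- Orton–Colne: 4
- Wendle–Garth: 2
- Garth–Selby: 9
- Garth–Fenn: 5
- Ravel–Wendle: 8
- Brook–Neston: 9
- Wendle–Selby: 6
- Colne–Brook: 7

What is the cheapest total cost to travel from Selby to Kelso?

Settle nodes by increasing distance from Selby:
Selby: 0
Wendle: 6  (via Selby)
Tarn: 6  (via Selby)
Garth: 8  (via Wendle)
Orton: 9  (via Wendle)
Ravel: 10  (via Tarn)
Neston: 12  (via Ravel)
Colne: 13  (via Orton)
Fenn: 13  (via Garth)
Brook: 16  (via Orton)
Kelso: 21  (via Brook)
Shortest route: Selby–Wendle–Orton–Brook–Kelso = $21.

$21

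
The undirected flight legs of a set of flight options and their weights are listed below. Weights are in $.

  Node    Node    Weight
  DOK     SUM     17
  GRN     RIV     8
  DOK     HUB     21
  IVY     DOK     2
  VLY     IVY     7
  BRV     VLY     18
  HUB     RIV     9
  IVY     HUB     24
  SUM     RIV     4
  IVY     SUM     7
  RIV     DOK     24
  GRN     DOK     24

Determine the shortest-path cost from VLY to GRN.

$26

Compare a few routes:
VLY → IVY → DOK → GRN: 7+2+24 = 33
VLY → IVY → SUM → RIV → GRN: 7+7+4+8 = 26
Cheapest is VLY → IVY → SUM → RIV → GRN at $26.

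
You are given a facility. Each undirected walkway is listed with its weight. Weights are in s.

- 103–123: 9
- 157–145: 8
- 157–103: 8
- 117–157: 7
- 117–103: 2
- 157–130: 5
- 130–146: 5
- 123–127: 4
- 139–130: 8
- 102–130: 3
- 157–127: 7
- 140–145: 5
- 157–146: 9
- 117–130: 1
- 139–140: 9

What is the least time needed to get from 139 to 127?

Running Dijkstra from 139:
139: 0
130: 8  (via 139)
117: 9  (via 130)
140: 9  (via 139)
103: 11  (via 117)
102: 11  (via 130)
157: 13  (via 130)
146: 13  (via 130)
145: 14  (via 140)
127: 20  (via 157)
Shortest route: 139–130–157–127 = 20 s.

20 s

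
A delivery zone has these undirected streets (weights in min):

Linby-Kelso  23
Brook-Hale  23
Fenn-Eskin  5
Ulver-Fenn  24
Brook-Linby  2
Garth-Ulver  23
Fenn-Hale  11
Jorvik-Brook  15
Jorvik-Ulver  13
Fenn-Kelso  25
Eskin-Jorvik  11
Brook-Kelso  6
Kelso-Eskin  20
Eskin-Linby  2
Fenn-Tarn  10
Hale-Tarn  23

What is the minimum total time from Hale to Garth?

58 min

Compare a few routes:
Hale - Fenn - Eskin - Jorvik - Ulver - Garth: 11+5+11+13+23 = 63
Hale - Fenn - Eskin - Linby - Brook - Jorvik - Ulver - Garth: 11+5+2+2+15+13+23 = 71
Hale - Brook - Linby - Eskin - Jorvik - Ulver - Garth: 23+2+2+11+13+23 = 74
Hale - Fenn - Ulver - Garth: 11+24+23 = 58
Cheapest is Hale - Fenn - Ulver - Garth at 58 min.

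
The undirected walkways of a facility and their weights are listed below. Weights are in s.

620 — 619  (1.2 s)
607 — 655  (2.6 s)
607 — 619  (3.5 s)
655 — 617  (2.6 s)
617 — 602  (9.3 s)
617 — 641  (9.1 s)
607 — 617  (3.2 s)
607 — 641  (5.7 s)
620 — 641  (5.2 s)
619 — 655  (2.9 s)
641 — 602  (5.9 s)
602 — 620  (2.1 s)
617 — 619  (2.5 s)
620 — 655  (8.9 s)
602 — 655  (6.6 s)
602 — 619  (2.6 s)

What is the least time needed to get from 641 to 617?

Shortest distances from 641:
641: 0
620: 5.2  (via 641)
607: 5.7  (via 641)
602: 5.9  (via 641)
619: 6.4  (via 620)
655: 8.3  (via 607)
617: 8.9  (via 607)
Shortest route: 641 → 607 → 617 = 8.9 s.

8.9 s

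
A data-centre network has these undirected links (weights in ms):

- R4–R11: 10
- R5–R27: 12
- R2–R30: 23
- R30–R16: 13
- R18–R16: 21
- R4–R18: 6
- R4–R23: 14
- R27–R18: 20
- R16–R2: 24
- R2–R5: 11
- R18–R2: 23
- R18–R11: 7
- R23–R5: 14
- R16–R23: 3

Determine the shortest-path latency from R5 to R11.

Enumerating some paths:
R5 → R27 → R18 → R11: 12+20+7 = 39
R5 → R23 → R4 → R11: 14+14+10 = 38
The minimum is 38 ms via R5 → R23 → R4 → R11.

38 ms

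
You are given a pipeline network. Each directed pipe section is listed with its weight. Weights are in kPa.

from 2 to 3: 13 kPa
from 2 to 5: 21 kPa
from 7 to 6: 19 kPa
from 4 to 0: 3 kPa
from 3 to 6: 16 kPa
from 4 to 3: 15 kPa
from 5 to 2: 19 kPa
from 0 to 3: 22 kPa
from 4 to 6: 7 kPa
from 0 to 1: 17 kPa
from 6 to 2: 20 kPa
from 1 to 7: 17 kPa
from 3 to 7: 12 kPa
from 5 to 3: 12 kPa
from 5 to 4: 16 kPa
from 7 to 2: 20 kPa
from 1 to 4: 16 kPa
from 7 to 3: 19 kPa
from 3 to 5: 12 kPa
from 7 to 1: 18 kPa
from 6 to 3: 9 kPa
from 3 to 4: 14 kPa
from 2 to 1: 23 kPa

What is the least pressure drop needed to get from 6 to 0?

26 kPa

Enumerating some paths:
6 - 3 - 5 - 4 - 0: 9+12+16+3 = 40
6 - 3 - 4 - 0: 9+14+3 = 26
Cheapest is 6 - 3 - 4 - 0 at 26 kPa.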